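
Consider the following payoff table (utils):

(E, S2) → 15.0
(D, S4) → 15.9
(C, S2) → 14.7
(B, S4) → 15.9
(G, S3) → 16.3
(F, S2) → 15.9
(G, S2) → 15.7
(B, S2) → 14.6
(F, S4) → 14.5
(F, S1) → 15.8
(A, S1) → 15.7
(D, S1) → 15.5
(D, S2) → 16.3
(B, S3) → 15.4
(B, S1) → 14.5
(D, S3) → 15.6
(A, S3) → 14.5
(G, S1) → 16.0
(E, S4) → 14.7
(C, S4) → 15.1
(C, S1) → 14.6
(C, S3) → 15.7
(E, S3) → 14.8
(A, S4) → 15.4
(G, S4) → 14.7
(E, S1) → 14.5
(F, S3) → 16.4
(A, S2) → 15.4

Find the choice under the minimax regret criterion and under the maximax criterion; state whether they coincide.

minimax regret → D; maximax → F (disagree)

Column bests: S1=16.0, S2=16.3, S3=16.4, S4=15.9.
A regrets: 0.3, 0.9, 1.9, 0.5 → max 1.9
B regrets: 1.5, 1.7, 1.0, 0.0 → max 1.7
C regrets: 1.4, 1.6, 0.7, 0.8 → max 1.6
D regrets: 0.5, 0.0, 0.8, 0.0 → max 0.8
E regrets: 1.5, 1.3, 1.6, 1.2 → max 1.6
F regrets: 0.2, 0.4, 0.0, 1.4 → max 1.4
G regrets: 0.0, 0.6, 0.1, 1.2 → max 1.2
Smallest max regret = 0.8 → D.
Row maxima: A=15.7, B=15.9, C=15.7, D=16.3, E=15.0, F=16.4, G=16.3
Best best-case = 16.4 → F.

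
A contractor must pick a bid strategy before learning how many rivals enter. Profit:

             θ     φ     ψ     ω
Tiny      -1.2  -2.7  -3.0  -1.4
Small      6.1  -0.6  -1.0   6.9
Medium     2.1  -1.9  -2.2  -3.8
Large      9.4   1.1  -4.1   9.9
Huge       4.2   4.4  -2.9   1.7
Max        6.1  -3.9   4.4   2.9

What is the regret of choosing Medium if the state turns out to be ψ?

6.6

Best payoff under ψ is 4.4.
Regret = 4.4 − (-2.2) = 6.6.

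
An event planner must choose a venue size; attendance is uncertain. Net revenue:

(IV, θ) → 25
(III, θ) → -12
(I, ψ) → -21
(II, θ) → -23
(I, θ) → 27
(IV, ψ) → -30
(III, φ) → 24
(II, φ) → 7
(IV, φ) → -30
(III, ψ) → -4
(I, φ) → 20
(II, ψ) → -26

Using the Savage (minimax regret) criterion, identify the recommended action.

Column bests: θ=27, φ=24, ψ=-4.
I regrets: 0, 4, 17 → max 17
II regrets: 50, 17, 22 → max 50
III regrets: 39, 0, 0 → max 39
IV regrets: 2, 54, 26 → max 54
Smallest max regret = 17 → I.

I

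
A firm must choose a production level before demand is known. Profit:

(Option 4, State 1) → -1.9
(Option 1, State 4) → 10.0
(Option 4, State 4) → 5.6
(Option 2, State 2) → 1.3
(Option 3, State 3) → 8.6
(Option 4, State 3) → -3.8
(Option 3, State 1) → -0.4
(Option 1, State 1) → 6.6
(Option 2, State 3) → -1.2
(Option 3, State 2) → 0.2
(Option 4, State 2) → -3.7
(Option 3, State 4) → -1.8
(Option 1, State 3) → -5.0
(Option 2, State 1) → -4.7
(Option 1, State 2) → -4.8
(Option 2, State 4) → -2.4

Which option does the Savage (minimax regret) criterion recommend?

Column bests: State 1=6.6, State 2=1.3, State 3=8.6, State 4=10.0.
Option 1 regrets: 0.0, 6.1, 13.6, 0.0 → max 13.6
Option 2 regrets: 11.3, 0.0, 9.8, 12.4 → max 12.4
Option 3 regrets: 7.0, 1.1, 0.0, 11.8 → max 11.8
Option 4 regrets: 8.5, 5.0, 12.4, 4.4 → max 12.4
Smallest max regret = 11.8 → Option 3.

Option 3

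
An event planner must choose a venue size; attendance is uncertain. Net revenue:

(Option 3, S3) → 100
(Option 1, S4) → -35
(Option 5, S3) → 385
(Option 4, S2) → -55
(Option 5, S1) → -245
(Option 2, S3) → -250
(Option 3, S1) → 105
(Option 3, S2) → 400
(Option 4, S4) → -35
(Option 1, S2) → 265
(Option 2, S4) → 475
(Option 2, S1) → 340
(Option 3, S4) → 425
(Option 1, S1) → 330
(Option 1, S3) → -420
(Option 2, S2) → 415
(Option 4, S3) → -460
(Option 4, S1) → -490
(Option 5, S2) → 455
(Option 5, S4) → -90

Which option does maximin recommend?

Row minima: Option 1=-420, Option 2=-250, Option 3=100, Option 4=-490, Option 5=-245
Best worst-case = 100 → Option 3.

Option 3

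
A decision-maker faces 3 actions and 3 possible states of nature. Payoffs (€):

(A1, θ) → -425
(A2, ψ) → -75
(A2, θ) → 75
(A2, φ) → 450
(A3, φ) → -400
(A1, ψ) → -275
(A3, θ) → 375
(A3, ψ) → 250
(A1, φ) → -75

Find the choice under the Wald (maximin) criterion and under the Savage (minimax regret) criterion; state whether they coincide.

Row minima: A1=-425, A2=-75, A3=-400
Best worst-case = -75 → A2.
Column bests: θ=375, φ=450, ψ=250.
A1 regrets: 800, 525, 525 → max 800
A2 regrets: 300, 0, 325 → max 325
A3 regrets: 0, 850, 0 → max 850
Smallest max regret = 325 → A2.

maximin → A2; minimax regret → A2 (agree)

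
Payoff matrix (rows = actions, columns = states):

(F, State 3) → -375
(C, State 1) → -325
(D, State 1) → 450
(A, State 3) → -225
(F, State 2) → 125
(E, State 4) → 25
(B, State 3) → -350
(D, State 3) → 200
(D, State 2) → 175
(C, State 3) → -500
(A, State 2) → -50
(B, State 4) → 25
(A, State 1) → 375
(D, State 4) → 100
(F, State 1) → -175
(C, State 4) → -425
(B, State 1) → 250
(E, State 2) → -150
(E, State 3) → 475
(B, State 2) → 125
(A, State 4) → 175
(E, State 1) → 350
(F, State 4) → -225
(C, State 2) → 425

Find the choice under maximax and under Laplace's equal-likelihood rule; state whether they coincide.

Row maxima: A=375, B=250, C=425, D=450, E=475, F=125
Best best-case = 475 → E.
Row averages: A=68.75, B=12.5, C=-206.25, D=231.25, E=175, F=-162.5
Highest average = 231.25 → D.

maximax → E; laplace → D (disagree)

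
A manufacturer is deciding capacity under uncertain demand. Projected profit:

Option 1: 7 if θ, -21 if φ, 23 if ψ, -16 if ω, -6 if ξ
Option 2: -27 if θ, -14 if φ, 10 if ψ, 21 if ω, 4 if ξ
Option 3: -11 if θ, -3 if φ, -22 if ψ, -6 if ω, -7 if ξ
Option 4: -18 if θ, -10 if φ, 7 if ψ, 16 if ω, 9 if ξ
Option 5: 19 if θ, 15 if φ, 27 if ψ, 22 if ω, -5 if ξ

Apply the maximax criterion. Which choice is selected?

Option 5

Row maxima: Option 1=23, Option 2=21, Option 3=-3, Option 4=16, Option 5=27
Best best-case = 27 → Option 5.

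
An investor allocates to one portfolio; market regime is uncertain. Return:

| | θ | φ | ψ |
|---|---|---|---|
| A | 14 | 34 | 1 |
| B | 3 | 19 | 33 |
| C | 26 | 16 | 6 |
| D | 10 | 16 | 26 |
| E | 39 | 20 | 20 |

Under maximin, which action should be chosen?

E

Row minima: A=1, B=3, C=6, D=10, E=20
Best worst-case = 20 → E.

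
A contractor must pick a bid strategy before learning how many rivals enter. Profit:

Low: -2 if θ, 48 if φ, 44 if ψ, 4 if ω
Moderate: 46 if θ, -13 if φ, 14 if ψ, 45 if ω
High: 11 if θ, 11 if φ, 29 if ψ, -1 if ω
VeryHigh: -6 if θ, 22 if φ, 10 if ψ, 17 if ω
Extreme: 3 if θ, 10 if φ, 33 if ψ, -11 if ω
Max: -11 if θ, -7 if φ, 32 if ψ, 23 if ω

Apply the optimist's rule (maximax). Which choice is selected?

Low

Row maxima: Low=48, Moderate=46, High=29, VeryHigh=22, Extreme=33, Max=32
Best best-case = 48 → Low.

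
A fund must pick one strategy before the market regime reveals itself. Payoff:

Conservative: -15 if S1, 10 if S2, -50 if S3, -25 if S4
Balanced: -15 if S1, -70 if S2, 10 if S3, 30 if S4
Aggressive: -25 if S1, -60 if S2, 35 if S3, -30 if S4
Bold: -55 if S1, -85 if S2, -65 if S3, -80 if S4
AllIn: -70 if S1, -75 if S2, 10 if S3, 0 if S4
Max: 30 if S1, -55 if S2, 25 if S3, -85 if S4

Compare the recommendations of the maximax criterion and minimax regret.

Row maxima: Conservative=10, Balanced=30, Aggressive=35, Bold=-55, AllIn=10, Max=30
Best best-case = 35 → Aggressive.
Column bests: S1=30, S2=10, S3=35, S4=30.
Conservative regrets: 45, 0, 85, 55 → max 85
Balanced regrets: 45, 80, 25, 0 → max 80
Aggressive regrets: 55, 70, 0, 60 → max 70
Bold regrets: 85, 95, 100, 110 → max 110
AllIn regrets: 100, 85, 25, 30 → max 100
Max regrets: 0, 65, 10, 115 → max 115
Smallest max regret = 70 → Aggressive.

maximax → Aggressive; minimax regret → Aggressive (agree)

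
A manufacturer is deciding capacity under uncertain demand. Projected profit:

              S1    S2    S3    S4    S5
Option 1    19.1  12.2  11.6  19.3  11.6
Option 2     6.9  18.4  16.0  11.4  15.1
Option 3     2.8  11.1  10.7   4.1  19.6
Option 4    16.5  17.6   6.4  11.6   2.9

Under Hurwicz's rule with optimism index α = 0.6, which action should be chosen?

Option 1

Option 1: 0.6·19.3 + 0.4·11.6 = 16.22
Option 2: 0.6·18.4 + 0.4·6.9 = 13.8
Option 3: 0.6·19.6 + 0.4·2.8 = 12.88
Option 4: 0.6·17.6 + 0.4·2.9 = 11.72
Highest Hurwicz score = 16.22 → Option 1.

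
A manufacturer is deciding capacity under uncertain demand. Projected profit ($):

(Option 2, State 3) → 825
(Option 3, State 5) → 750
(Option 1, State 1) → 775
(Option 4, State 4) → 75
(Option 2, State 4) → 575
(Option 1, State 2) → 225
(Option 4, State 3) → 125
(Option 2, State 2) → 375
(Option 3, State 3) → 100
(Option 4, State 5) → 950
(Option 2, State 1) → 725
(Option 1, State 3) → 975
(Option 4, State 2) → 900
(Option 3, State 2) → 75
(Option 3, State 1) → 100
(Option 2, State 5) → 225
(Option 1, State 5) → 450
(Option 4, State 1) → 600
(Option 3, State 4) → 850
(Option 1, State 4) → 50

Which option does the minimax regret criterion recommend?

Column bests: State 1=775, State 2=900, State 3=975, State 4=850, State 5=950.
Option 1 regrets: 0, 675, 0, 800, 500 → max 800
Option 2 regrets: 50, 525, 150, 275, 725 → max 725
Option 3 regrets: 675, 825, 875, 0, 200 → max 875
Option 4 regrets: 175, 0, 850, 775, 0 → max 850
Smallest max regret = 725 → Option 2.

Option 2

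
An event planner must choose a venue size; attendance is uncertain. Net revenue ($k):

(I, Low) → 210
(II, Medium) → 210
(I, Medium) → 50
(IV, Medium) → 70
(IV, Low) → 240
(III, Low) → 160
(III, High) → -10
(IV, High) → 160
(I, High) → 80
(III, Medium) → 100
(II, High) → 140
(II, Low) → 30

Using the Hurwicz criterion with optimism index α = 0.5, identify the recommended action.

IV

I: 0.5·210 + 0.5·50 = 130
II: 0.5·210 + 0.5·30 = 120
III: 0.5·160 + 0.5·(-10) = 75
IV: 0.5·240 + 0.5·70 = 155
Highest Hurwicz score = 155 → IV.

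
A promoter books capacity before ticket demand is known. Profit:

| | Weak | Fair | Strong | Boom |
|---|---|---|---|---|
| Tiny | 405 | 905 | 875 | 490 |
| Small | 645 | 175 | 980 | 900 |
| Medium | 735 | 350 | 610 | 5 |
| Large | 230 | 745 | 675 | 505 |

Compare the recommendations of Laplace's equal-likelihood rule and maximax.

Row averages: Tiny=668.75, Small=675, Medium=425, Large=538.75
Highest average = 675 → Small.
Row maxima: Tiny=905, Small=980, Medium=735, Large=745
Best best-case = 980 → Small.

laplace → Small; maximax → Small (agree)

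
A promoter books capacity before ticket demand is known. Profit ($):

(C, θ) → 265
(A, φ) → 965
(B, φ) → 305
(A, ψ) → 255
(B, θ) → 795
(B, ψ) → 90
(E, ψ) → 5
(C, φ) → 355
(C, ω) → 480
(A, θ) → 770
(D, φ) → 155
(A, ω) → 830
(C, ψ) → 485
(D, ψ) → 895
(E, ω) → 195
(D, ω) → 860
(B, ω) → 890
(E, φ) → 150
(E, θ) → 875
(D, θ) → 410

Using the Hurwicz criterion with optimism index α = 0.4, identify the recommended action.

A: 0.4·965 + 0.6·255 = 539
B: 0.4·890 + 0.6·90 = 410
C: 0.4·485 + 0.6·265 = 353
D: 0.4·895 + 0.6·155 = 451
E: 0.4·875 + 0.6·5 = 353
Highest Hurwicz score = 539 → A.

A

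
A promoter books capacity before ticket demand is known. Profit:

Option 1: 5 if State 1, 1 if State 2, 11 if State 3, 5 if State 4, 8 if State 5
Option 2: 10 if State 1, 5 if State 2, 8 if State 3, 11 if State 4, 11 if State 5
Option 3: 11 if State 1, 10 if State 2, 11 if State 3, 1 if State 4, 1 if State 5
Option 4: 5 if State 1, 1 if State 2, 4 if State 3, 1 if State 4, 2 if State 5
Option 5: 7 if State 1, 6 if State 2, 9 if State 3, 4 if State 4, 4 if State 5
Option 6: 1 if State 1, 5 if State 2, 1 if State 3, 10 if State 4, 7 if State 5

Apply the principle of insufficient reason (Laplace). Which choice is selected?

Option 2

Row averages: Option 1=6, Option 2=9, Option 3=6.8, Option 4=2.6, Option 5=6, Option 6=4.8
Highest average = 9 → Option 2.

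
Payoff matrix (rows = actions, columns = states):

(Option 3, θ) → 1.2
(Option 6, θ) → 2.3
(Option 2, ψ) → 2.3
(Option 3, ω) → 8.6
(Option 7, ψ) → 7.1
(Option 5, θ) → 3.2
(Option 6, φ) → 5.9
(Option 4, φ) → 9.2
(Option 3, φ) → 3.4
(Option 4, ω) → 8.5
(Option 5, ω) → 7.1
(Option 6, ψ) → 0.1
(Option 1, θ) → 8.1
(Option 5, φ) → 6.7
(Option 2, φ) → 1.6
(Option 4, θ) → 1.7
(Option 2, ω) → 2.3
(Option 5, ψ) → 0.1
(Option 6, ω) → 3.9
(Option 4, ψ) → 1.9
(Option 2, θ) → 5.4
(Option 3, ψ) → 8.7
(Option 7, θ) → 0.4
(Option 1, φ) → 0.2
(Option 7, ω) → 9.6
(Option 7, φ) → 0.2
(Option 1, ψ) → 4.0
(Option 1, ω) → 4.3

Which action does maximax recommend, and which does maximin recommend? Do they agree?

maximax → Option 7; maximin → Option 4 (disagree)

Row maxima: Option 1=8.1, Option 2=5.4, Option 3=8.7, Option 4=9.2, Option 5=7.1, Option 6=5.9, Option 7=9.6
Best best-case = 9.6 → Option 7.
Row minima: Option 1=0.2, Option 2=1.6, Option 3=1.2, Option 4=1.7, Option 5=0.1, Option 6=0.1, Option 7=0.2
Best worst-case = 1.7 → Option 4.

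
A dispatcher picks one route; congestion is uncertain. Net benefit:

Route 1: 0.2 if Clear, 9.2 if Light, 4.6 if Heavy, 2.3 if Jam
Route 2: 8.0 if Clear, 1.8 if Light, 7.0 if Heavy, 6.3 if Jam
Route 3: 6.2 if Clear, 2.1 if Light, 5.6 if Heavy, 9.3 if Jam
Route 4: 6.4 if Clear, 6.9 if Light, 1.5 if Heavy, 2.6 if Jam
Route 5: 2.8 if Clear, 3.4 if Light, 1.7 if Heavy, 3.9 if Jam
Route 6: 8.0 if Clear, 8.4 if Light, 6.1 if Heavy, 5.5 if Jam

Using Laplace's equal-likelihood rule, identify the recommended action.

Route 6

Row averages: Route 1=4.075, Route 2=5.775, Route 3=5.8, Route 4=4.35, Route 5=2.95, Route 6=7
Highest average = 7 → Route 6.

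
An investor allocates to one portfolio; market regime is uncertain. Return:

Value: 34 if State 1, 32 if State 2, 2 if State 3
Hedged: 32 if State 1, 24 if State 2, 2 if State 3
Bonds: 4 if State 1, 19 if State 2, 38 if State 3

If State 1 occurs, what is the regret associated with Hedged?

Best payoff under State 1 is 34.
Regret = 34 − 32 = 2.

2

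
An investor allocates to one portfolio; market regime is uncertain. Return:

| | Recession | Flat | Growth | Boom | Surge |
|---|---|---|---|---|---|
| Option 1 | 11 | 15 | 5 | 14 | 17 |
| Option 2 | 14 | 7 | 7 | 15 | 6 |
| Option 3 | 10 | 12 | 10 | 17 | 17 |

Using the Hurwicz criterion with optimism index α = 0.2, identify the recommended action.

Option 3

Option 1: 0.2·17 + 0.8·5 = 7.4
Option 2: 0.2·15 + 0.8·6 = 7.8
Option 3: 0.2·17 + 0.8·10 = 11.4
Highest Hurwicz score = 11.4 → Option 3.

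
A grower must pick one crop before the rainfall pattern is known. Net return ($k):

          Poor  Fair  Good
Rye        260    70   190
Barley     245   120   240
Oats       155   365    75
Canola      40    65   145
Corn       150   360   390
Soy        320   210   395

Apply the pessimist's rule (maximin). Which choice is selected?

Soy

Row minima: Rye=70, Barley=120, Oats=75, Canola=40, Corn=150, Soy=210
Best worst-case = 210 → Soy.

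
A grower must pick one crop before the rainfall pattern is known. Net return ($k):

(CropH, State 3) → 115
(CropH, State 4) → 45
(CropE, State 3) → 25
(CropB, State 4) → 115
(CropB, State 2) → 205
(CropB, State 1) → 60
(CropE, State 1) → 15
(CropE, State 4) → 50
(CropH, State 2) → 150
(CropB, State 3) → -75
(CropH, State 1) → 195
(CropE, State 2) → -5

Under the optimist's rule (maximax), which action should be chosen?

Row maxima: CropB=205, CropE=50, CropH=195
Best best-case = 205 → CropB.

CropB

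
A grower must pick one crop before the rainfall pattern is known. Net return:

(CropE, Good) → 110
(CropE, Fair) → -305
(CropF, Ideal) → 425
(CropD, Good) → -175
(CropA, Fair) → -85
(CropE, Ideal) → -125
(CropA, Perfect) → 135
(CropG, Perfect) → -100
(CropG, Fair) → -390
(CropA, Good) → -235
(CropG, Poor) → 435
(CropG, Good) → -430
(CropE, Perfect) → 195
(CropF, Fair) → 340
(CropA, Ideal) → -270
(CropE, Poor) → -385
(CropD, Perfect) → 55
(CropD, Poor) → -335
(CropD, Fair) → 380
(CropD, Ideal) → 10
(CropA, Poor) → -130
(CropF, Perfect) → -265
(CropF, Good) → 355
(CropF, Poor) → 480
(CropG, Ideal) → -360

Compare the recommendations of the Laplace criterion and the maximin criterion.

Row averages: CropD=-13, CropG=-169, CropE=-102, CropA=-117, CropF=267
Highest average = 267 → CropF.
Row minima: CropD=-335, CropG=-430, CropE=-385, CropA=-270, CropF=-265
Best worst-case = -265 → CropF.

laplace → CropF; maximin → CropF (agree)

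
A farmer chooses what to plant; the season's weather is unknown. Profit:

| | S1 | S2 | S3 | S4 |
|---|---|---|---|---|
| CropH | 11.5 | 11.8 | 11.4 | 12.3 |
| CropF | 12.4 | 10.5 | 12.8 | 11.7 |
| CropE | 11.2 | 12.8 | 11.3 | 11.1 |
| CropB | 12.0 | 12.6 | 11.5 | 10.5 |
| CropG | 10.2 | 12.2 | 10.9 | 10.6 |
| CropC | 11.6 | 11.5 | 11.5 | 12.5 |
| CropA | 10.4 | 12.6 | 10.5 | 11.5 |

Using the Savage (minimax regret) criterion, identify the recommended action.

Column bests: S1=12.4, S2=12.8, S3=12.8, S4=12.5.
CropH regrets: 0.9, 1.0, 1.4, 0.2 → max 1.4
CropF regrets: 0.0, 2.3, 0.0, 0.8 → max 2.3
CropE regrets: 1.2, 0.0, 1.5, 1.4 → max 1.5
CropB regrets: 0.4, 0.2, 1.3, 2.0 → max 2.0
CropG regrets: 2.2, 0.6, 1.9, 1.9 → max 2.2
CropC regrets: 0.8, 1.3, 1.3, 0.0 → max 1.3
CropA regrets: 2.0, 0.2, 2.3, 1.0 → max 2.3
Smallest max regret = 1.3 → CropC.

CropC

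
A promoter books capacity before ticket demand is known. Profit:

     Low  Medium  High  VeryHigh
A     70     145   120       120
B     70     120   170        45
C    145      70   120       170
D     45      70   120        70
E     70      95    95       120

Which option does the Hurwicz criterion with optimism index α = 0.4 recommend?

A: 0.4·145 + 0.6·70 = 100
B: 0.4·170 + 0.6·45 = 95
C: 0.4·170 + 0.6·70 = 110
D: 0.4·120 + 0.6·45 = 75
E: 0.4·120 + 0.6·70 = 90
Highest Hurwicz score = 110 → C.

C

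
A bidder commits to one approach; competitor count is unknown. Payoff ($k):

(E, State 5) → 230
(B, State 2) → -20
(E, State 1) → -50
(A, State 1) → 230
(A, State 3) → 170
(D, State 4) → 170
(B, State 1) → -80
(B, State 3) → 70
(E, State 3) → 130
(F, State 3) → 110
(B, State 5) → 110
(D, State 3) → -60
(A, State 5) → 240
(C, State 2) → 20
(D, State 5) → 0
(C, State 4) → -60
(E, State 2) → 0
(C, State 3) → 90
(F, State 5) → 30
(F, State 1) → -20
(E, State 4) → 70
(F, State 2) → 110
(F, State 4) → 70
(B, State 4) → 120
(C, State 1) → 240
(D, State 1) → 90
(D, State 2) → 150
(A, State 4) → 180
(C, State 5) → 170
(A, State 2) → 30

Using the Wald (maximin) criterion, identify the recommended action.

Row minima: A=30, B=-80, C=-60, D=-60, E=-50, F=-20
Best worst-case = 30 → A.

A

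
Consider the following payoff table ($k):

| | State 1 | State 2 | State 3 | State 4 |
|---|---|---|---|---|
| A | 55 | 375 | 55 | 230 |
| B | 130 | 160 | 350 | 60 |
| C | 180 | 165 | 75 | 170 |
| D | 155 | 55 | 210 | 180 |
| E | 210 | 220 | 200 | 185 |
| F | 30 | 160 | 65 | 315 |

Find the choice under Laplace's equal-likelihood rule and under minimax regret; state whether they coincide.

laplace → E; minimax regret → E (agree)

Row averages: A=178.75, B=175, C=147.5, D=150, E=203.75, F=142.5
Highest average = 203.75 → E.
Column bests: State 1=210, State 2=375, State 3=350, State 4=315.
A regrets: 155, 0, 295, 85 → max 295
B regrets: 80, 215, 0, 255 → max 255
C regrets: 30, 210, 275, 145 → max 275
D regrets: 55, 320, 140, 135 → max 320
E regrets: 0, 155, 150, 130 → max 155
F regrets: 180, 215, 285, 0 → max 285
Smallest max regret = 155 → E.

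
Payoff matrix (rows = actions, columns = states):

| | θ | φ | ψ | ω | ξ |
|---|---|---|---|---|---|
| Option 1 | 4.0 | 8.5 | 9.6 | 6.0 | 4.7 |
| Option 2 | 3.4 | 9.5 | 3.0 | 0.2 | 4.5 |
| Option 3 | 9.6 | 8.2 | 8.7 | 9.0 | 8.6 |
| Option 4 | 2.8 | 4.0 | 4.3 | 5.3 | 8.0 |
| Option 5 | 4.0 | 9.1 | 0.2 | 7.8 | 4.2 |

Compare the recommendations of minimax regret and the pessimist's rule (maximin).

minimax regret → Option 3; maximin → Option 3 (agree)

Column bests: θ=9.6, φ=9.5, ψ=9.6, ω=9.0, ξ=8.6.
Option 1 regrets: 5.6, 1.0, 0.0, 3.0, 3.9 → max 5.6
Option 2 regrets: 6.2, 0.0, 6.6, 8.8, 4.1 → max 8.8
Option 3 regrets: 0.0, 1.3, 0.9, 0.0, 0.0 → max 1.3
Option 4 regrets: 6.8, 5.5, 5.3, 3.7, 0.6 → max 6.8
Option 5 regrets: 5.6, 0.4, 9.4, 1.2, 4.4 → max 9.4
Smallest max regret = 1.3 → Option 3.
Row minima: Option 1=4.0, Option 2=0.2, Option 3=8.2, Option 4=2.8, Option 5=0.2
Best worst-case = 8.2 → Option 3.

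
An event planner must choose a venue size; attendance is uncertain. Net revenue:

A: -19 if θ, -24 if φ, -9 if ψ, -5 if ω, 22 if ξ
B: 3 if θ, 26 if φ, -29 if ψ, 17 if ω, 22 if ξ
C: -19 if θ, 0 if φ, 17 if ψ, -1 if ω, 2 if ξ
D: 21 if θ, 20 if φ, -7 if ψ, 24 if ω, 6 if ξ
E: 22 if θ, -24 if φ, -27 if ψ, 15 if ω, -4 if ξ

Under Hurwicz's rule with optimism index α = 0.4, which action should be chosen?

D

A: 0.4·22 + 0.6·(-24) = -5.6
B: 0.4·26 + 0.6·(-29) = -7
C: 0.4·17 + 0.6·(-19) = -4.6
D: 0.4·24 + 0.6·(-7) = 5.4
E: 0.4·22 + 0.6·(-27) = -7.4
Highest Hurwicz score = 5.4 → D.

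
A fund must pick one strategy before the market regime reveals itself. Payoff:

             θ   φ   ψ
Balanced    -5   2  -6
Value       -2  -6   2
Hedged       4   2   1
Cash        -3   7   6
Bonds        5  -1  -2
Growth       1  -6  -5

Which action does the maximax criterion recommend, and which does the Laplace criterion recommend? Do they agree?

maximax → Cash; laplace → Cash (agree)

Row maxima: Balanced=2, Value=2, Hedged=4, Cash=7, Bonds=5, Growth=1
Best best-case = 7 → Cash.
Row averages: Balanced=-3, Value=-2, Hedged=7/3, Cash=10/3, Bonds=2/3, Growth=-10/3
Highest average = 10/3 → Cash.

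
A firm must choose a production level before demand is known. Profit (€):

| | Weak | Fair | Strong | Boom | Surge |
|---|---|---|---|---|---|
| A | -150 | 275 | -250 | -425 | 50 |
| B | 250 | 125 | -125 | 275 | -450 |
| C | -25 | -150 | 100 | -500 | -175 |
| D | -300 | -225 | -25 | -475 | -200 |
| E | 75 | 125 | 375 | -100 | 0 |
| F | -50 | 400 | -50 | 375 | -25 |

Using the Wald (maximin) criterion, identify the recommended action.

Row minima: A=-425, B=-450, C=-500, D=-475, E=-100, F=-50
Best worst-case = -50 → F.

F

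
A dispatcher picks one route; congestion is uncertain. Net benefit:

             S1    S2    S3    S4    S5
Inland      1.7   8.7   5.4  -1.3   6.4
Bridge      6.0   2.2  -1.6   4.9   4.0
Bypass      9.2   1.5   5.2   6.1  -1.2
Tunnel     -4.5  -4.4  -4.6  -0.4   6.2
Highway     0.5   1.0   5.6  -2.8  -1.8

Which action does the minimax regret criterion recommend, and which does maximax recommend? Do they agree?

Column bests: S1=9.2, S2=8.7, S3=5.6, S4=6.1, S5=6.4.
Inland regrets: 7.5, 0.0, 0.2, 7.4, 0.0 → max 7.5
Bridge regrets: 3.2, 6.5, 7.2, 1.2, 2.4 → max 7.2
Bypass regrets: 0.0, 7.2, 0.4, 0.0, 7.6 → max 7.6
Tunnel regrets: 13.7, 13.1, 10.2, 6.5, 0.2 → max 13.7
Highway regrets: 8.7, 7.7, 0.0, 8.9, 8.2 → max 8.9
Smallest max regret = 7.2 → Bridge.
Row maxima: Inland=8.7, Bridge=6.0, Bypass=9.2, Tunnel=6.2, Highway=5.6
Best best-case = 9.2 → Bypass.

minimax regret → Bridge; maximax → Bypass (disagree)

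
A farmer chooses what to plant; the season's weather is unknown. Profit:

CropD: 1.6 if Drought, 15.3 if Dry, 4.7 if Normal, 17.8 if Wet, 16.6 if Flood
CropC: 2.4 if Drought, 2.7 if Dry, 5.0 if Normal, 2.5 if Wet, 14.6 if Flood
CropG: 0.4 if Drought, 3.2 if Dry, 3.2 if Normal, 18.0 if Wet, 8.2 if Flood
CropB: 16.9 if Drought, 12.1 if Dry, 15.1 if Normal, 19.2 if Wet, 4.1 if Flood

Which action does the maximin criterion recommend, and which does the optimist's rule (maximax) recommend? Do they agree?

maximin → CropB; maximax → CropB (agree)

Row minima: CropD=1.6, CropC=2.4, CropG=0.4, CropB=4.1
Best worst-case = 4.1 → CropB.
Row maxima: CropD=17.8, CropC=14.6, CropG=18.0, CropB=19.2
Best best-case = 19.2 → CropB.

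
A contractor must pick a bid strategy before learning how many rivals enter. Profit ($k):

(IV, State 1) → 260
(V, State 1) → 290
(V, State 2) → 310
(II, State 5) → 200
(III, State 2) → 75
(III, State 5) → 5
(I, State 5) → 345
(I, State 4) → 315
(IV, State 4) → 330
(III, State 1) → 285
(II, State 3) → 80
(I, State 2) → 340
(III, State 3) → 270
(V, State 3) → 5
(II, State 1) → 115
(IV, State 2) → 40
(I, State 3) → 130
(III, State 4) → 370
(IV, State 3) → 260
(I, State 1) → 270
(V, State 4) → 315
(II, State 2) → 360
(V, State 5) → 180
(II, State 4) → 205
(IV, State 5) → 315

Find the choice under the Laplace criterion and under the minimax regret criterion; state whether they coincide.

Row averages: I=280, II=192, III=201, IV=241, V=220
Highest average = 280 → I.
Column bests: State 1=290, State 2=360, State 3=270, State 4=370, State 5=345.
I regrets: 20, 20, 140, 55, 0 → max 140
II regrets: 175, 0, 190, 165, 145 → max 190
III regrets: 5, 285, 0, 0, 340 → max 340
IV regrets: 30, 320, 10, 40, 30 → max 320
V regrets: 0, 50, 265, 55, 165 → max 265
Smallest max regret = 140 → I.

laplace → I; minimax regret → I (agree)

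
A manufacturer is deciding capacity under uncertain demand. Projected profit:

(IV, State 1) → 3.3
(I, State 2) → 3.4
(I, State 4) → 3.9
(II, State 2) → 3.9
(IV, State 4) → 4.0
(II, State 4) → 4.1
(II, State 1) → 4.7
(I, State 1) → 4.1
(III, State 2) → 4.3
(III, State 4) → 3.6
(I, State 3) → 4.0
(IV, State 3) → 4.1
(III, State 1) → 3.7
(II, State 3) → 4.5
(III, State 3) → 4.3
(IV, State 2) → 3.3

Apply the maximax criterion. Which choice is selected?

II

Row maxima: I=4.1, II=4.7, III=4.3, IV=4.1
Best best-case = 4.7 → II.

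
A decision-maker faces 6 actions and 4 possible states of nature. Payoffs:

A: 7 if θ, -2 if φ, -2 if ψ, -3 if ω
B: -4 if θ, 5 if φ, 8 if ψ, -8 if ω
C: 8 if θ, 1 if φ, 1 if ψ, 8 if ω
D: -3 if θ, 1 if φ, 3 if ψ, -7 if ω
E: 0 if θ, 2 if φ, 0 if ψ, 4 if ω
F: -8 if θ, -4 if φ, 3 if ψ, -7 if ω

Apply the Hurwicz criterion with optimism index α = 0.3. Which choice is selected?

C

A: 0.3·7 + 0.7·(-3) = 0
B: 0.3·8 + 0.7·(-8) = -3.2
C: 0.3·8 + 0.7·1 = 3.1
D: 0.3·3 + 0.7·(-7) = -4
E: 0.3·4 + 0.7·0 = 1.2
F: 0.3·3 + 0.7·(-8) = -4.7
Highest Hurwicz score = 3.1 → C.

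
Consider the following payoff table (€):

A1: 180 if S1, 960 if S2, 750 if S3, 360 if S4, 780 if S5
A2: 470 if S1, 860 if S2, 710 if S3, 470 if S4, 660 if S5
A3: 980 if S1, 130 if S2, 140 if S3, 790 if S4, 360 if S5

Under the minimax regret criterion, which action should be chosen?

Column bests: S1=980, S2=960, S3=750, S4=790, S5=780.
A1 regrets: 800, 0, 0, 430, 0 → max 800
A2 regrets: 510, 100, 40, 320, 120 → max 510
A3 regrets: 0, 830, 610, 0, 420 → max 830
Smallest max regret = 510 → A2.

A2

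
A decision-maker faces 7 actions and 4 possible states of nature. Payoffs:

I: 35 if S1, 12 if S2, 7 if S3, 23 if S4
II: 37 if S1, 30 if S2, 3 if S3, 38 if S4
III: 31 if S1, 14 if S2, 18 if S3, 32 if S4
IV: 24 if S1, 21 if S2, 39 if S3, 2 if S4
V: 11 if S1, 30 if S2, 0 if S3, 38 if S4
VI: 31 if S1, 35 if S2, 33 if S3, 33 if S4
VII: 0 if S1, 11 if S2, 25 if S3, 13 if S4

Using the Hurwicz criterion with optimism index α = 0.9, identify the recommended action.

IV

I: 0.9·35 + 0.1·7 = 32.2
II: 0.9·38 + 0.1·3 = 34.5
III: 0.9·32 + 0.1·14 = 30.2
IV: 0.9·39 + 0.1·2 = 35.3
V: 0.9·38 + 0.1·0 = 34.2
VI: 0.9·35 + 0.1·31 = 34.6
VII: 0.9·25 + 0.1·0 = 22.5
Highest Hurwicz score = 35.3 → IV.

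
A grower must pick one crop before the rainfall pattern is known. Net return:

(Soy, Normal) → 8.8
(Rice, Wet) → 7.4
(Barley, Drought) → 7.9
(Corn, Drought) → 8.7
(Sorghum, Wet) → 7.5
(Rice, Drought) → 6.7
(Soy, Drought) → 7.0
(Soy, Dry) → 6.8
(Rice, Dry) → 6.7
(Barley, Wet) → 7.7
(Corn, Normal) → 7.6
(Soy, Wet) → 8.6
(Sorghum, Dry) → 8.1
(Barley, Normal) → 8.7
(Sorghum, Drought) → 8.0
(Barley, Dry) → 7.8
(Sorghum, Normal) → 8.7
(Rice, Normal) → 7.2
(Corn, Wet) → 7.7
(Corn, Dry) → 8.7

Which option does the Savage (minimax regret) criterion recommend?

Barley

Column bests: Drought=8.7, Dry=8.7, Normal=8.8, Wet=8.6.
Sorghum regrets: 0.7, 0.6, 0.1, 1.1 → max 1.1
Rice regrets: 2.0, 2.0, 1.6, 1.2 → max 2.0
Corn regrets: 0.0, 0.0, 1.2, 0.9 → max 1.2
Soy regrets: 1.7, 1.9, 0.0, 0.0 → max 1.9
Barley regrets: 0.8, 0.9, 0.1, 0.9 → max 0.9
Smallest max regret = 0.9 → Barley.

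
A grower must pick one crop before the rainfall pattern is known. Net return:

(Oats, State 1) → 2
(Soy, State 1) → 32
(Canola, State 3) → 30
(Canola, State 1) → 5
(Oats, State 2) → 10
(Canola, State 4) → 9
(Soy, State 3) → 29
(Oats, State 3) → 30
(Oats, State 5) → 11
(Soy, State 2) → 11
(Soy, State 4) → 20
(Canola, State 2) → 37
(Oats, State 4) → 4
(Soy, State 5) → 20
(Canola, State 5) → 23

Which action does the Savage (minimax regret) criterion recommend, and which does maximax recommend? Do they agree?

minimax regret → Soy; maximax → Canola (disagree)

Column bests: State 1=32, State 2=37, State 3=30, State 4=20, State 5=23.
Canola regrets: 27, 0, 0, 11, 0 → max 27
Oats regrets: 30, 27, 0, 16, 12 → max 30
Soy regrets: 0, 26, 1, 0, 3 → max 26
Smallest max regret = 26 → Soy.
Row maxima: Canola=37, Oats=30, Soy=32
Best best-case = 37 → Canola.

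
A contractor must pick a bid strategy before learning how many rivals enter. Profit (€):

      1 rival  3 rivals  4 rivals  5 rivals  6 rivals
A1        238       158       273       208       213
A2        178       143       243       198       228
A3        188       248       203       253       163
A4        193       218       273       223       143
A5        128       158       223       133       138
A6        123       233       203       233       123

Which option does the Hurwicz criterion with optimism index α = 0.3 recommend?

A1

A1: 0.3·273 + 0.7·158 = 192.5
A2: 0.3·243 + 0.7·143 = 173
A3: 0.3·253 + 0.7·163 = 190
A4: 0.3·273 + 0.7·143 = 182
A5: 0.3·223 + 0.7·128 = 156.5
A6: 0.3·233 + 0.7·123 = 156
Highest Hurwicz score = 192.5 → A1.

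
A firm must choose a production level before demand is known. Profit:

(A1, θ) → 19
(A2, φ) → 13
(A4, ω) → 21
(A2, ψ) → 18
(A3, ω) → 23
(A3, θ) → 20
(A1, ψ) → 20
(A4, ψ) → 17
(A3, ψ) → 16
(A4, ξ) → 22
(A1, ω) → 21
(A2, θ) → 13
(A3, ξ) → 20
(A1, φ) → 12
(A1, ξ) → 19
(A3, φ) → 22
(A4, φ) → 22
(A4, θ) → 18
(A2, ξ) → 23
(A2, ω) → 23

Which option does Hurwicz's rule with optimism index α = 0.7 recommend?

A1: 0.7·21 + 0.3·12 = 18.3
A2: 0.7·23 + 0.3·13 = 20
A3: 0.7·23 + 0.3·16 = 20.9
A4: 0.7·22 + 0.3·17 = 20.5
Highest Hurwicz score = 20.9 → A3.

A3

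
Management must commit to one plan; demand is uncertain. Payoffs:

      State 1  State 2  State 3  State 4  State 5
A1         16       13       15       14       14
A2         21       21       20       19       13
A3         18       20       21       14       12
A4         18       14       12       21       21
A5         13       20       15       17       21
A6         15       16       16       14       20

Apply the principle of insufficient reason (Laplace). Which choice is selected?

Row averages: A1=14.4, A2=18.8, A3=17, A4=17.2, A5=17.2, A6=16.2
Highest average = 18.8 → A2.

A2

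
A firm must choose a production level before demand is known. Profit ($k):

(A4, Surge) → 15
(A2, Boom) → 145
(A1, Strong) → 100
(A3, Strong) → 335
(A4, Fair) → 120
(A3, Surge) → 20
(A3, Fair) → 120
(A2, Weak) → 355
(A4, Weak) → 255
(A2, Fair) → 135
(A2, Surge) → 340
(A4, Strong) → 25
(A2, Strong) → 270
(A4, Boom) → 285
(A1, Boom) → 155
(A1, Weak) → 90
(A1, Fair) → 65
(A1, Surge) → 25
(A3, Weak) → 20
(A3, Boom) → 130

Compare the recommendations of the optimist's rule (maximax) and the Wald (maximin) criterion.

Row maxima: A1=155, A2=355, A3=335, A4=285
Best best-case = 355 → A2.
Row minima: A1=25, A2=135, A3=20, A4=15
Best worst-case = 135 → A2.

maximax → A2; maximin → A2 (agree)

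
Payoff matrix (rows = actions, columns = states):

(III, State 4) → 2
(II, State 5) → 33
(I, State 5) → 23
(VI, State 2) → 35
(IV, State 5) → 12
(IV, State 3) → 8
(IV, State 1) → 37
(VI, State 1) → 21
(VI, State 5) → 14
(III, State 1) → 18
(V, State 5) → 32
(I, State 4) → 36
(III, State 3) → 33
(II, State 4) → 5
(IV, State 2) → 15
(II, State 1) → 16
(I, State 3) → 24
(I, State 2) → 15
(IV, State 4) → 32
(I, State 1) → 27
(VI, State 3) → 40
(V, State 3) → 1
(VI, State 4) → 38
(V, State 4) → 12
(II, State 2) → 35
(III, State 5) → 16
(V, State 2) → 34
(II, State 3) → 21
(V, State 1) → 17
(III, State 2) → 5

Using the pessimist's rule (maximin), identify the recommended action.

I

Row minima: I=15, II=5, III=2, IV=8, V=1, VI=14
Best worst-case = 15 → I.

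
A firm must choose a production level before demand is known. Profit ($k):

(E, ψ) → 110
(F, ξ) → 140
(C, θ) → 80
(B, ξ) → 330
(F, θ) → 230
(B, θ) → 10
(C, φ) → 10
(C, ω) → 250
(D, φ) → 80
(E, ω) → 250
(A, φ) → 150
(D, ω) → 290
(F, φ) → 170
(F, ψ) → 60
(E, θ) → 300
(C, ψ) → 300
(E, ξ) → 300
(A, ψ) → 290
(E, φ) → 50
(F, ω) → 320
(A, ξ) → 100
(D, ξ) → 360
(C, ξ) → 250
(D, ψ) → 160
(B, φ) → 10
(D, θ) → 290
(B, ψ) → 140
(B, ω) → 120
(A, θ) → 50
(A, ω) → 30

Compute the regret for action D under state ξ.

0

Best payoff under ξ is 360.
Regret = 360 − 360 = 0.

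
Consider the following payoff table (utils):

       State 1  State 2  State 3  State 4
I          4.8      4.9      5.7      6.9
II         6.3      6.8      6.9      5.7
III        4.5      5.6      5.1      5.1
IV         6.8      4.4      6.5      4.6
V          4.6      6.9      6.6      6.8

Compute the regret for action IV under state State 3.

Best payoff under State 3 is 6.9.
Regret = 6.9 − 6.5 = 0.4.

0.4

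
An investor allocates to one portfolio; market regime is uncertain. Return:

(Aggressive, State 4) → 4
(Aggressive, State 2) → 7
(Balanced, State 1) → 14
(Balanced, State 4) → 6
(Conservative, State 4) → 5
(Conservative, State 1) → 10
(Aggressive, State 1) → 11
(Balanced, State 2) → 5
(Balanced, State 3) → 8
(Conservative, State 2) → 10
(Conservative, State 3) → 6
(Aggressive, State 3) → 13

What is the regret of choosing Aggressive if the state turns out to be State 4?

2

Best payoff under State 4 is 6.
Regret = 6 − 4 = 2.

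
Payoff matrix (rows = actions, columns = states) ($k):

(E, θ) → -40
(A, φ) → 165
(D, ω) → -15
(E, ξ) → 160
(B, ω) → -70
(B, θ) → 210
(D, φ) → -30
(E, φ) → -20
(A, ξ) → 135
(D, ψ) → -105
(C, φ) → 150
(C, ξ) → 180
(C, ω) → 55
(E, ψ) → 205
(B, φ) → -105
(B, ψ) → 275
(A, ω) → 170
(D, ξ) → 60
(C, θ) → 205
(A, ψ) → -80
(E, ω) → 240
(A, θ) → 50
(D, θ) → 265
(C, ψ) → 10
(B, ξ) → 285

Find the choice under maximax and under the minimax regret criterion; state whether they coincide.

Row maxima: A=170, B=285, C=205, D=265, E=240
Best best-case = 285 → B.
Column bests: θ=265, φ=165, ψ=275, ω=240, ξ=285.
A regrets: 215, 0, 355, 70, 150 → max 355
B regrets: 55, 270, 0, 310, 0 → max 310
C regrets: 60, 15, 265, 185, 105 → max 265
D regrets: 0, 195, 380, 255, 225 → max 380
E regrets: 305, 185, 70, 0, 125 → max 305
Smallest max regret = 265 → C.

maximax → B; minimax regret → C (disagree)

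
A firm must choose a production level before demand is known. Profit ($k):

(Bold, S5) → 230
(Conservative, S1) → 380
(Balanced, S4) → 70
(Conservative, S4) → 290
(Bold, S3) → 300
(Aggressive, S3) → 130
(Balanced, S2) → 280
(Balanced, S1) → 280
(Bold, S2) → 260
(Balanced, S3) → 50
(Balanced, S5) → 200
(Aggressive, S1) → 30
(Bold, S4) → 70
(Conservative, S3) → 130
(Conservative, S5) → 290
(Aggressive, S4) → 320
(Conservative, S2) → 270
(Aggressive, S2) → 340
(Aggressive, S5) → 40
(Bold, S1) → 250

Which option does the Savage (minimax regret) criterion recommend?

Conservative

Column bests: S1=380, S2=340, S3=300, S4=320, S5=290.
Conservative regrets: 0, 70, 170, 30, 0 → max 170
Balanced regrets: 100, 60, 250, 250, 90 → max 250
Aggressive regrets: 350, 0, 170, 0, 250 → max 350
Bold regrets: 130, 80, 0, 250, 60 → max 250
Smallest max regret = 170 → Conservative.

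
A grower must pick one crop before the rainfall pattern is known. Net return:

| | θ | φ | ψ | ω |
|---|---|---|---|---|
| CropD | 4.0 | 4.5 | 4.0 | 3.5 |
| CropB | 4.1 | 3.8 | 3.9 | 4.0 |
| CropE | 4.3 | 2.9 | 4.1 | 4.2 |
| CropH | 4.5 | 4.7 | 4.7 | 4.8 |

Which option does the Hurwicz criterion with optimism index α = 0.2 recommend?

CropH

CropD: 0.2·4.5 + 0.8·3.5 = 3.7
CropB: 0.2·4.1 + 0.8·3.8 = 3.86
CropE: 0.2·4.3 + 0.8·2.9 = 3.18
CropH: 0.2·4.8 + 0.8·4.5 = 4.56
Highest Hurwicz score = 4.56 → CropH.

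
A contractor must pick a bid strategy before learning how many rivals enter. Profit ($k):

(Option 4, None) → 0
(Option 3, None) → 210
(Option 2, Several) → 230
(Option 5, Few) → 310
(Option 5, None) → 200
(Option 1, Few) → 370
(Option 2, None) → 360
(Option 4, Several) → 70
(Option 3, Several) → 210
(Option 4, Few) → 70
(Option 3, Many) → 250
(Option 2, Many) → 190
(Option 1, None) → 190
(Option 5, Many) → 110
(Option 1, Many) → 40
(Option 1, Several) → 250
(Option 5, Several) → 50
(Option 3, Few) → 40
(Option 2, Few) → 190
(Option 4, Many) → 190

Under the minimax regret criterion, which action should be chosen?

Option 2

Column bests: None=360, Few=370, Several=250, Many=250.
Option 1 regrets: 170, 0, 0, 210 → max 210
Option 2 regrets: 0, 180, 20, 60 → max 180
Option 3 regrets: 150, 330, 40, 0 → max 330
Option 4 regrets: 360, 300, 180, 60 → max 360
Option 5 regrets: 160, 60, 200, 140 → max 200
Smallest max regret = 180 → Option 2.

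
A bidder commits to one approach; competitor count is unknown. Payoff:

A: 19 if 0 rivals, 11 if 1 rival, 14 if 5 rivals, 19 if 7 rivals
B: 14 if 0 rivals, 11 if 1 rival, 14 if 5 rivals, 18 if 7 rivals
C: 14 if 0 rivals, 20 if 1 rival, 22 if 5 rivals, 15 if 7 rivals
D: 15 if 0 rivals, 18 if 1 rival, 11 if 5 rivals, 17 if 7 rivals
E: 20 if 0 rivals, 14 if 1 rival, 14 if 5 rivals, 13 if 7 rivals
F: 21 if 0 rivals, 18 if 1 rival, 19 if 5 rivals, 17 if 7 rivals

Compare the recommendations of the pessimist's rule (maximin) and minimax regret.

Row minima: A=11, B=11, C=14, D=11, E=13, F=17
Best worst-case = 17 → F.
Column bests: 0 rivals=21, 1 rival=20, 5 rivals=22, 7 rivals=19.
A regrets: 2, 9, 8, 0 → max 9
B regrets: 7, 9, 8, 1 → max 9
C regrets: 7, 0, 0, 4 → max 7
D regrets: 6, 2, 11, 2 → max 11
E regrets: 1, 6, 8, 6 → max 8
F regrets: 0, 2, 3, 2 → max 3
Smallest max regret = 3 → F.

maximin → F; minimax regret → F (agree)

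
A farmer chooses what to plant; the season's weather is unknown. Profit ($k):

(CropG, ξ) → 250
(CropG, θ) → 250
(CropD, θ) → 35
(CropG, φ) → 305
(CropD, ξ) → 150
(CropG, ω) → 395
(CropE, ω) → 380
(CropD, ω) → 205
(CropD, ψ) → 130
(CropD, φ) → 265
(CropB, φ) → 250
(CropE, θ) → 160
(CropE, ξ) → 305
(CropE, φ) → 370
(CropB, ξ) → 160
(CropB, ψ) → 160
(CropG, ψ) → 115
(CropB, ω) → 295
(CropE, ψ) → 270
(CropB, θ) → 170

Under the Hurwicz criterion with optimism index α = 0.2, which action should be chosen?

CropD: 0.2·265 + 0.8·35 = 81
CropG: 0.2·395 + 0.8·115 = 171
CropB: 0.2·295 + 0.8·160 = 187
CropE: 0.2·380 + 0.8·160 = 204
Highest Hurwicz score = 204 → CropE.

CropE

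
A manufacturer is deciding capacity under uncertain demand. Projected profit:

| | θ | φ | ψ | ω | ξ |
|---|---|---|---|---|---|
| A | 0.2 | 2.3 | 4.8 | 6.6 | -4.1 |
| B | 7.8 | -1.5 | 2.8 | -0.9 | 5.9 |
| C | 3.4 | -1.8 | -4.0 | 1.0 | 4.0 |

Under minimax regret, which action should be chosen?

B

Column bests: θ=7.8, φ=2.3, ψ=4.8, ω=6.6, ξ=5.9.
A regrets: 7.6, 0.0, 0.0, 0.0, 10.0 → max 10.0
B regrets: 0.0, 3.8, 2.0, 7.5, 0.0 → max 7.5
C regrets: 4.4, 4.1, 8.8, 5.6, 1.9 → max 8.8
Smallest max regret = 7.5 → B.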